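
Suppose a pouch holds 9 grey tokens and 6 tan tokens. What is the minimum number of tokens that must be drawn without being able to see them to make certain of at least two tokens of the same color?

The worst case takes 1 token of each color without reaching 2 of any: 2 × 1 = 2.
The next token must bring some color to 2, so 2 + 1 = 3.

3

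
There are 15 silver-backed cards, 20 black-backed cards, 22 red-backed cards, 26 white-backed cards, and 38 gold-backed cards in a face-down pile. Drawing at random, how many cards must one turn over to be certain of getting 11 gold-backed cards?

To avoid gold-backed cards as long as possible, exhaust the other 4 back colors first.
The worst case draws every non-gold-backed card first: 15 + 20 + 22 + 26 = 83.
The next 11 draws are then forced to be gold-backed, giving 83 + 11 = 94.

94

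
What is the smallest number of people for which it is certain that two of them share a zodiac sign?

13

There are 12 zodiac signs acting as pigeonholes.
With 12 people we could place one in each, avoiding any repeat.
One more forces some class to hold 2, so 12 + 1 = 13.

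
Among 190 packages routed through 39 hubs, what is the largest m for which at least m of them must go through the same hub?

The 190 packages fall into 39 hubs.
If each of the 39 hubs held at most 4, the total would be at most 39 × 4 = 156 < 190, a contradiction.
So at least one holds ⌈190/39⌉ = 5.

5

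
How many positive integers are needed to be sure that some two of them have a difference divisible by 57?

Use the pigeonhole principle on residue classes: two integers differ by a multiple of 57 exactly when they share a remainder mod 57.
There are 57 residue classes mod 57, so 57 integers can all lie in distinct classes.
One more integer must repeat a residue, giving a difference divisible by 57. So n = 57 + 1 = 58.

58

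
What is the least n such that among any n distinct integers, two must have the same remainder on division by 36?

37

Two integers differ by a multiple of 36 exactly when they share a remainder mod 36.
There are 36 residue classes mod 36, so 36 integers can all lie in distinct classes.
One more integer must repeat a residue, giving a difference divisible by 36. So n = 36 + 1 = 37.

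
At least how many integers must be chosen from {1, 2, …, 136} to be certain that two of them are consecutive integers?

Partition {1, …, 136} into 68 pairs: {1,2}, {3,4}, …, {135,136}.
Choosing 68 integers — say the 68 even numbers 2, 4, …, 136 — takes one from each pair and avoids the property.
Choosing 69 forces two into the same pair by pigeonhole, and those are consecutive. So 69.

69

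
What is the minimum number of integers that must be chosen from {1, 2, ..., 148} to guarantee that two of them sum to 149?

Partition {1, …, 148} into 74 pairs: {1,148}, {2,147}, …, {74,75}.
Choosing 74 integers — say the integers 1 through 74 — takes one from each pair and avoids the property.
Choosing 75 forces two into the same pair by pigeonhole, and those sum to 149. So 75.

75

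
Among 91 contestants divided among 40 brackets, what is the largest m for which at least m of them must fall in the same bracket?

If each of the 40 brackets held at most 2, the total would be at most 40 × 2 = 80 < 91, a contradiction.
So at least one holds ⌈91/40⌉ = 3.

3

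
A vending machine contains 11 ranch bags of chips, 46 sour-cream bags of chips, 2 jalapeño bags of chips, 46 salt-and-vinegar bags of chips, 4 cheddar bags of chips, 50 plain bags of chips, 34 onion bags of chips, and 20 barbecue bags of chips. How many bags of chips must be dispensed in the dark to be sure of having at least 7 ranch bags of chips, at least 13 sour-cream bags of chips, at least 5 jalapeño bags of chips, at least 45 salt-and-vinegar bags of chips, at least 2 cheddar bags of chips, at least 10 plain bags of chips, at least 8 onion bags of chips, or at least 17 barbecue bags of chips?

98

Each of the 8 flavors has its own threshold; avoid all of them simultaneously.
The worst case stops just short of every target: 6 ranch, 12 sour-cream, all 2 jalapeño, 44 salt-and-vinegar, 1 cheddar, 9 plain, 7 onion, 16 barbecue — 6 + 12 + 2 + 44 + 1 + 9 + 7 + 16 = 97 bags of chips.
One more bag of chips must push some flavor to its target, so 97 + 1 = 98.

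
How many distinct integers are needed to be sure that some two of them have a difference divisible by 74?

Use the pigeonhole principle on residue classes: two integers differ by a multiple of 74 exactly when they share a remainder mod 74.
There are 74 residue classes mod 74, so 74 integers can all lie in distinct classes.
One more integer must repeat a residue, giving a difference divisible by 74. So n = 74 + 1 = 75.

75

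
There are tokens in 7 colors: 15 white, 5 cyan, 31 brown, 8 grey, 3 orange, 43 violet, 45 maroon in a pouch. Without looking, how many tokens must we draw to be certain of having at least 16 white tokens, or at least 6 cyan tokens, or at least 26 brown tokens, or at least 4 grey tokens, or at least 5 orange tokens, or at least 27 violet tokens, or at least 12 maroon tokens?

The worst case stops just short of every target: 15 white, 5 cyan, 25 brown, 3 grey, all 3 orange, 26 violet, 11 maroon — 15 + 5 + 25 + 3 + 3 + 26 + 11 = 88 tokens.
One more token must push some color to its target, so 88 + 1 = 89.

89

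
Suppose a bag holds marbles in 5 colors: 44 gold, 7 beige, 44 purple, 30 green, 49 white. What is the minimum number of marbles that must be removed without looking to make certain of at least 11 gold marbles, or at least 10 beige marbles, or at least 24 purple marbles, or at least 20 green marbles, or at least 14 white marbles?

73

The worst case stops just short of every target: 10 gold, all 7 beige, 23 purple, 19 green, 13 white — 10 + 7 + 23 + 19 + 13 = 72 marbles.
One more marble must push some color to its target, so 72 + 1 = 73.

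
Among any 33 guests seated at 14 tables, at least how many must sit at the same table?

3

The 33 guests fall into 14 tables.
If each of the 14 tables held at most 2, the total would be at most 14 × 2 = 28 < 33, a contradiction.
So at least one holds ⌈33/14⌉ = 3.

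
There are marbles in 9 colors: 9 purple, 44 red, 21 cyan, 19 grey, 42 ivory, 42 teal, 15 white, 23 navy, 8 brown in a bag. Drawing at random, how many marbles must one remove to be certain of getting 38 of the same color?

207

In the worst case we take at most 37 of each color, but all 9 purple, all 21 cyan, all 19 grey, all 15 white, all 23 navy, and all 8 brown (fewer than 37), giving 9 + 37 + 21 + 19 + 37 + 37 + 15 + 23 + 8 = 206.
One more marble then forces some color to 38, so 206 + 1 = 207.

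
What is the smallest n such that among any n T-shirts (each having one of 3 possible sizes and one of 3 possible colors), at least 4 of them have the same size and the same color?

There are 3 × 3 = 9 (size, color) combinations acting as pigeonholes.
With 9 × 3 = 27 T-shirts we could place exactly 3 in each, with no (size, color) pair reaching 4.
One more forces some (size, color) pair to hold 4, so 27 + 1 = 28.

28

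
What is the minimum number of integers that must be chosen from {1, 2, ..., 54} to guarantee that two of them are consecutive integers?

Partition {1, …, 54} into 27 pairs: {1,2}, {3,4}, …, {53,54}.
Choosing 27 integers — say the 27 even numbers 2, 4, …, 54 — takes one from each pair and avoids the property.
Choosing 28 forces two into the same pair by pigeonhole, and those are consecutive. So 28.

28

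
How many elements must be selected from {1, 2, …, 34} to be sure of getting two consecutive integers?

Partition {1, …, 34} into 17 pairs: {1,2}, {3,4}, …, {33,34}.
Choosing 17 integers — say the 17 even numbers 2, 4, …, 34 — takes one from each pair and avoids the property.
Choosing 18 forces two into the same pair by pigeonhole, and those are consecutive. So 18.

18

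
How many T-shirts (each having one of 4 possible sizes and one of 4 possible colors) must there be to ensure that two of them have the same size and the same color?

17

There are 4 × 4 = 16 (size, color) combinations acting as pigeonholes.
With 16 T-shirts we could place one in each, avoiding any repeat.
One more forces some (size, color) pair to hold 2, so 16 + 1 = 17.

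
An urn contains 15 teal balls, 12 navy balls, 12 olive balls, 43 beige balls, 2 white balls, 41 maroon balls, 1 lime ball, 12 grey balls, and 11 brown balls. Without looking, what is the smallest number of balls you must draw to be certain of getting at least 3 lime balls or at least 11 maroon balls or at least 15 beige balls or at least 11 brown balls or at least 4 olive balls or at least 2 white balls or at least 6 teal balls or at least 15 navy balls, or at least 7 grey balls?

63

The worst case stops just short of every target: 5 teal, all 12 navy, 3 olive, 14 beige, 1 white, 10 maroon, all 1 lime, 6 grey, 10 brown — 5 + 12 + 3 + 14 + 1 + 10 + 1 + 6 + 10 = 62 balls.
One more ball must push some color to its target, so 62 + 1 = 63.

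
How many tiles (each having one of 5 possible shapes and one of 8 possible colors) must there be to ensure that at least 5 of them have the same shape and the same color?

161

There are 5 × 8 = 40 (shape, color) combinations acting as pigeonholes.
With 40 × 4 = 160 tiles we could place exactly 4 in each, with no (shape, color) pair reaching 5.
One more forces some (shape, color) pair to hold 5, so 160 + 1 = 161.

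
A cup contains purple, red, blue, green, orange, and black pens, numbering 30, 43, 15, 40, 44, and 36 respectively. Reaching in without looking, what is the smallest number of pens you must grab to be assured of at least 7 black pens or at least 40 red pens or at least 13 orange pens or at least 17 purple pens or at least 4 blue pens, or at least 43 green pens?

117

The worst case stops just short of every target: 16 purple, 39 red, 3 blue, all 40 green, 12 orange, 6 black — 16 + 39 + 3 + 40 + 12 + 6 = 116 pens.
One more pen must push some ink color to its target, so 116 + 1 = 117.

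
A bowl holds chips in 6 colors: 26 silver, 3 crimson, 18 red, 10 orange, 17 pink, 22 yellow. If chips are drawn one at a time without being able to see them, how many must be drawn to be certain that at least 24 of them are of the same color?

Treat the 6 colors as pigeonholes.
In the worst case we take at most 23 of each color, but all 3 crimson, all 18 red, all 10 orange, all 17 pink, and all 22 yellow (fewer than 23), giving 23 + 3 + 18 + 10 + 17 + 22 = 93.
One more chip then forces some color to 24, so 93 + 1 = 94.

94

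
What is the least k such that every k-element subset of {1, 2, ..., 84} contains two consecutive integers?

Partition {1, …, 84} into 42 pairs: {1,2}, {3,4}, …, {83,84}.
Choosing 42 integers — say the 42 even numbers 2, 4, …, 84 — takes one from each pair and avoids the property.
Choosing 43 forces two into the same pair by pigeonhole, and those are consecutive. So 43.

43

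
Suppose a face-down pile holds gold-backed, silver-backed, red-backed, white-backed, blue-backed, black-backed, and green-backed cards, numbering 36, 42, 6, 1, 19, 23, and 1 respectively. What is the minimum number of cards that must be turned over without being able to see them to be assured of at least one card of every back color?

128

The hardest back color to obtain is white-backed: we could draw every other card first — 128 − 1 = 127 cards — without a single white-backed one.
The next draw must be white-backed, so 127 + 1 = 128.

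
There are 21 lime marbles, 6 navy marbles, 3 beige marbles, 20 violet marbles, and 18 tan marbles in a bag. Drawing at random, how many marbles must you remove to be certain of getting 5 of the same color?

20

In the worst case we take at most 4 of each color, but all 3 beige (fewer than 4), giving 4 + 4 + 3 + 4 + 4 = 19.
One more marble then forces some color to 5, so 19 + 1 = 20.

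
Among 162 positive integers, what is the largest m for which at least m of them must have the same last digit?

17

There are 10 possible last digits, which serve as the pigeonholes.
If each of the 10 possible last digits held at most 16, the total would be at most 10 × 16 = 160 < 162, a contradiction.
So at least one holds ⌈162/10⌉ = 17.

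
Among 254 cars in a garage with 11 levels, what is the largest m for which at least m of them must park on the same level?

The 254 cars fall into 11 levels.
If each of the 11 levels held at most 23, the total would be at most 11 × 23 = 253 < 254, a contradiction.
So at least one holds ⌈254/11⌉ = 24.

24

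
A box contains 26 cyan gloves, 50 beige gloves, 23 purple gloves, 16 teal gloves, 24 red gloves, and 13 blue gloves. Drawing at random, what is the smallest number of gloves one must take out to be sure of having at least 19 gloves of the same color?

In the worst case we take at most 18 of each color, but all 16 teal and all 13 blue (fewer than 18), giving 18 + 18 + 18 + 16 + 18 + 13 = 101.
One more glove then forces some color to 19, so 101 + 1 = 102.

102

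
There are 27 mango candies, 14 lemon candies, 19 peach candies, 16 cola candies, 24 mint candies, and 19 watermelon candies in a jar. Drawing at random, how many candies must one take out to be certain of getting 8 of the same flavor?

Treat the 6 flavors as pigeonholes.
The worst case takes 7 candies of each flavor without reaching 8 of any: 6 × 7 = 42.
The next candy must bring some flavor to 8, so 42 + 1 = 43.

43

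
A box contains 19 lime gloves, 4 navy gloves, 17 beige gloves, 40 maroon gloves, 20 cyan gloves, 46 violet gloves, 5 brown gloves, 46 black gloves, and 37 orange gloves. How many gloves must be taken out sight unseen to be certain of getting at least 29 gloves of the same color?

178

In the worst case we take at most 28 of each color, but all 19 lime, all 4 navy, all 17 beige, all 20 cyan, and all 5 brown (fewer than 28), giving 19 + 4 + 17 + 28 + 20 + 28 + 5 + 28 + 28 = 177.
One more glove then forces some color to 29, so 177 + 1 = 178.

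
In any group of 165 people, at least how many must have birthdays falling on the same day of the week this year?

If each of the 7 days of the week held at most 23, the total would be at most 7 × 23 = 161 < 165, a contradiction.
So at least one holds ⌈165/7⌉ = 24.

24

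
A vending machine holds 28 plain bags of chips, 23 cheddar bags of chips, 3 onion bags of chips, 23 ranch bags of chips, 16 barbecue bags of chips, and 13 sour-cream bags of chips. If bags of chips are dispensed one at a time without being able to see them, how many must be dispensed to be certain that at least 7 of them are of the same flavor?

Treat the 6 flavors as pigeonholes.
In the worst case we take at most 6 of each flavor, but all 3 onion (fewer than 6), giving 6 + 6 + 3 + 6 + 6 + 6 = 33.
One more bag of chips then forces some flavor to 7, so 33 + 1 = 34.

34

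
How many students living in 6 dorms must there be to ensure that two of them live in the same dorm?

There are 6 dorms acting as pigeonholes.
With 6 students we could place one in each, avoiding any repeat.
One more forces some class to hold 2, so 6 + 1 = 7.

7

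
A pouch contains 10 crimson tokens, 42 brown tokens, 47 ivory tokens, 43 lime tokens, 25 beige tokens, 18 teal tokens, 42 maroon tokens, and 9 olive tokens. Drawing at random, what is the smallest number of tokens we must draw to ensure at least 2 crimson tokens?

228

To avoid crimson tokens as long as possible, exhaust the other 7 colors first.
The worst case draws every non-crimson token first: 42 + 47 + 43 + 25 + 18 + 42 + 9 = 226.
The next 2 draws are then forced to be crimson, giving 226 + 2 = 228.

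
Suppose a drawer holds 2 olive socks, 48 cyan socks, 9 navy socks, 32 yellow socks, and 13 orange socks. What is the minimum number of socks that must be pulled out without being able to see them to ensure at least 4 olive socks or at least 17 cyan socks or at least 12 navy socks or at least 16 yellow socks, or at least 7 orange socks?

Each of the 5 colors has its own threshold; avoid all of them simultaneously.
The worst case stops just short of every target: all 2 olive, 16 cyan, all 9 navy, 15 yellow, 6 orange — 2 + 16 + 9 + 15 + 6 = 48 socks.
One more sock must push some color to its target, so 48 + 1 = 49.

49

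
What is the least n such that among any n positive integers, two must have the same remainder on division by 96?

Two integers differ by a multiple of 96 exactly when they share a remainder mod 96.
There are 96 residue classes mod 96, so 96 integers can all lie in distinct classes.
One more integer must repeat a residue, giving a difference divisible by 96. So n = 96 + 1 = 97.

97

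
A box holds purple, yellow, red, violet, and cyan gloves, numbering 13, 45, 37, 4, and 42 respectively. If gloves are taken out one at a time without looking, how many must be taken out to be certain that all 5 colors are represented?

138

The hardest color to obtain is violet: we could draw every other glove first — 141 − 4 = 137 gloves — without a single violet one.
The next draw must be violet, so 137 + 1 = 138.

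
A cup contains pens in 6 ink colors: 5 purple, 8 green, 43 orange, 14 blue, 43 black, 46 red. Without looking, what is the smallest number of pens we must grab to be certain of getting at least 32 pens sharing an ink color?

121

In the worst case we take at most 31 of each ink color, but all 5 purple, all 8 green, and all 14 blue (fewer than 31), giving 5 + 8 + 31 + 14 + 31 + 31 = 120.
One more pen then forces some ink color to 32, so 120 + 1 = 121.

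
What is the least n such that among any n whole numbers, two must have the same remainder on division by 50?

Use the pigeonhole principle on residue classes: two integers differ by a multiple of 50 exactly when they share a remainder mod 50.
There are 50 residue classes mod 50, so 50 integers can all lie in distinct classes.
One more integer must repeat a residue, giving a difference divisible by 50. So n = 50 + 1 = 51.

51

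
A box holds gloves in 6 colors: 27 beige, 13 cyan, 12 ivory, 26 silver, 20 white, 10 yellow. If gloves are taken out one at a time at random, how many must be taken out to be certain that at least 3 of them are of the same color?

Treat the 6 colors as pigeonholes.
The worst case takes 2 gloves of each color without reaching 3 of any: 6 × 2 = 12.
The next glove must bring some color to 3, so 12 + 1 = 13.

13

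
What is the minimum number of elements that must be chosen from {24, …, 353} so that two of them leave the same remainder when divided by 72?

Group the integers by remainder mod 72; there are 72 residue classes, each nonempty in this range.
Choosing one from each class (72 integers) avoids any shared remainder.
One more choice must repeat a class, so two differ by a multiple of 72. Hence 72 + 1 = 73.

73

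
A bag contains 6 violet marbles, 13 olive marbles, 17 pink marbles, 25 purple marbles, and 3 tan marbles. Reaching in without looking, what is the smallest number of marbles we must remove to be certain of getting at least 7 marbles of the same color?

28

In the worst case we take at most 6 of each color, but all 3 tan (fewer than 6), giving 6 + 6 + 6 + 6 + 3 = 27.
One more marble then forces some color to 7, so 27 + 1 = 28.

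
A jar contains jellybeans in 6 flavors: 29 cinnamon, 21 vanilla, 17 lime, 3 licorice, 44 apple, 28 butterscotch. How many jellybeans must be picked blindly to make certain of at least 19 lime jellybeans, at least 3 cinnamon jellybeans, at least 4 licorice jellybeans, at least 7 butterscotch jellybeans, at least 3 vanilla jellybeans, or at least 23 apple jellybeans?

The worst case stops just short of every target: 2 cinnamon, 2 vanilla, all 17 lime, 3 licorice, 22 apple, 6 butterscotch — 2 + 2 + 17 + 3 + 22 + 6 = 52 jellybeans.
One more jellybean must push some flavor to its target, so 52 + 1 = 53.

53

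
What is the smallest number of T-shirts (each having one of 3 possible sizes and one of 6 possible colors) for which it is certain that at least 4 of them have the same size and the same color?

There are 3 × 6 = 18 (size, color) combinations acting as pigeonholes.
With 18 × 3 = 54 T-shirts we could place exactly 3 in each, with no (size, color) pair reaching 4.
One more forces some (size, color) pair to hold 4, so 54 + 1 = 55.

55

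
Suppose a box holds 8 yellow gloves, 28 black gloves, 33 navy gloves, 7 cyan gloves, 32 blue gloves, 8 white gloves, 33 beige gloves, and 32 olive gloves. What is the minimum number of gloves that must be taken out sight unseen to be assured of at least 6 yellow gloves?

179

The worst case draws every non-yellow glove first: 28 + 33 + 7 + 32 + 8 + 33 + 32 = 173.
The next 6 draws are then forced to be yellow, giving 173 + 6 = 179.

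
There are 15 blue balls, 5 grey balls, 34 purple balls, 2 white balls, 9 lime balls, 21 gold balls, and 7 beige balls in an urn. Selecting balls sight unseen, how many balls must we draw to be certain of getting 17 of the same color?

In the worst case we take at most 16 of each color, but all 15 blue, all 5 grey, all 2 white, all 9 lime, and all 7 beige (fewer than 16), giving 15 + 5 + 16 + 2 + 9 + 16 + 7 = 70.
One more ball then forces some color to 17, so 70 + 1 = 71.

71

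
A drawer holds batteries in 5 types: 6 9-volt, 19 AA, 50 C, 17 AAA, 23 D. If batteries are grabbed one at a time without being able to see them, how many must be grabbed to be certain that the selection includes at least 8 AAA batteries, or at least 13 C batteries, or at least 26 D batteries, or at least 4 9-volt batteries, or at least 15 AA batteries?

The worst case stops just short of every target: 3 9-volt, 14 AA, 12 C, 7 AAA, all 23 D — 3 + 14 + 12 + 7 + 23 = 59 batteries.
One more battery must push some type to its target, so 59 + 1 = 60.

60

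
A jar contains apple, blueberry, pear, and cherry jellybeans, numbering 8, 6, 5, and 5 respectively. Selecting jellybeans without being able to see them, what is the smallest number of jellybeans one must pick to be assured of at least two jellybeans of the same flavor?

5

The worst case takes 1 jellybean of each flavor without reaching 2 of any: 4 × 1 = 4.
The next jellybean must bring some flavor to 2, so 4 + 1 = 5.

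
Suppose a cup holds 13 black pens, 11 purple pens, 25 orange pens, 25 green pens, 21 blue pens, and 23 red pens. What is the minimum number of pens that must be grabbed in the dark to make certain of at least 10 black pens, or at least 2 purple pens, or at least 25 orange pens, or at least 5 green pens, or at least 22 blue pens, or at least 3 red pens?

The worst case stops just short of every target: 9 black, 1 purple, 24 orange, 4 green, 21 blue, 2 red — 9 + 1 + 24 + 4 + 21 + 2 = 61 pens.
One more pen must push some ink color to its target, so 61 + 1 = 62.

62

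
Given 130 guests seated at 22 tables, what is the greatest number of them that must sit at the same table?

6

The 130 guests fall into 22 tables.
If each of the 22 tables held at most 5, the total would be at most 22 × 5 = 110 < 130, a contradiction.
So at least one holds ⌈130/22⌉ = 6.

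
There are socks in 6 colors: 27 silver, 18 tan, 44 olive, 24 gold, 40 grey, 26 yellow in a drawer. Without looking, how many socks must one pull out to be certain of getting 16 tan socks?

The worst case draws every non-tan sock first: 27 + 44 + 24 + 40 + 26 = 161.
The next 16 draws are then forced to be tan, giving 161 + 16 = 177.

177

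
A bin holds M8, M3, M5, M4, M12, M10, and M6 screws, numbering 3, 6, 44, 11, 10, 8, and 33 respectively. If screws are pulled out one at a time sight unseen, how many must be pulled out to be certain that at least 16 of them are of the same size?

Treat the 7 sizes as pigeonholes.
In the worst case we take at most 15 of each size, but all 3 M8, all 6 M3, all 11 M4, all 10 M12, and all 8 M10 (fewer than 15), giving 3 + 6 + 15 + 11 + 10 + 8 + 15 = 68.
One more screw then forces some size to 16, so 68 + 1 = 69.

69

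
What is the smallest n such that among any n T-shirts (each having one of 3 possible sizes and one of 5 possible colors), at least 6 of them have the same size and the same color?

There are 3 × 5 = 15 (size, color) combinations acting as pigeonholes.
With 15 × 5 = 75 T-shirts we could place exactly 5 in each, with no (size, color) pair reaching 6.
One more forces some (size, color) pair to hold 6, so 75 + 1 = 76.

76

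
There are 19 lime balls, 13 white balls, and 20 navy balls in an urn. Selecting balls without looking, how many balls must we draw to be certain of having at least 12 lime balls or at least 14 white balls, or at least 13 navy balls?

37

The worst case stops just short of every target: 11 lime, 13 white, 12 navy — 11 + 13 + 12 = 36 balls.
One more ball must push some color to its target, so 36 + 1 = 37.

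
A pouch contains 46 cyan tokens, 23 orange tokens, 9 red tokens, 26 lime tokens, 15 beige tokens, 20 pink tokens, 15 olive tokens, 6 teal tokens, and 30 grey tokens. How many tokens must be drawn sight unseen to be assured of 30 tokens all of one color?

In the worst case we take at most 29 of each color, but all 23 orange, all 9 red, all 26 lime, all 15 beige, all 20 pink, all 15 olive, and all 6 teal (fewer than 29), giving 29 + 23 + 9 + 26 + 15 + 20 + 15 + 6 + 29 = 172.
One more token then forces some color to 30, so 172 + 1 = 173.

173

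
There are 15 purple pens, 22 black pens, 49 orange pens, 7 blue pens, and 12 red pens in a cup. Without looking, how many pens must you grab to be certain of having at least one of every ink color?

The hardest ink color to obtain is blue: we could draw every other pen first — 105 − 7 = 98 pens — without a single blue one.
The next draw must be blue, so 98 + 1 = 99.

99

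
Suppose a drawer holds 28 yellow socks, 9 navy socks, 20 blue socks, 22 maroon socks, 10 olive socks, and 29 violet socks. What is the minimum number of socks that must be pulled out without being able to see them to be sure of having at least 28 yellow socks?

To avoid yellow socks as long as possible, exhaust the other 5 colors first.
The worst case draws every non-yellow sock first: 9 + 20 + 22 + 10 + 29 = 90.
The next 28 draws are then forced to be yellow, giving 90 + 28 = 118.

118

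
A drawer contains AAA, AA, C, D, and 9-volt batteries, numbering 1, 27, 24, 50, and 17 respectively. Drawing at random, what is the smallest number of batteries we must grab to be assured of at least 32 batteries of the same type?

101

In the worst case we take at most 31 of each type, but all 1 AAA, all 27 AA, all 24 C, and all 17 9-volt (fewer than 31), giving 1 + 27 + 24 + 31 + 17 = 100.
One more battery then forces some type to 32, so 100 + 1 = 101.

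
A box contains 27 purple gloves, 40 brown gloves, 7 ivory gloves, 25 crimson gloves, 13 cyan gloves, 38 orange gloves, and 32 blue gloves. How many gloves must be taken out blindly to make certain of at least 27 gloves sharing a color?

In the worst case we take at most 26 of each color, but all 7 ivory, all 25 crimson, and all 13 cyan (fewer than 26), giving 26 + 26 + 7 + 25 + 13 + 26 + 26 = 149.
One more glove then forces some color to 27, so 149 + 1 = 150.

150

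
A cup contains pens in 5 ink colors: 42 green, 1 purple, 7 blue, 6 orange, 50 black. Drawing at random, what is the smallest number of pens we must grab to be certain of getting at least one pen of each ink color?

The hardest ink color to obtain is purple: we could draw every other pen first — 106 − 1 = 105 pens — without a single purple one.
The next draw must be purple, so 105 + 1 = 106.

106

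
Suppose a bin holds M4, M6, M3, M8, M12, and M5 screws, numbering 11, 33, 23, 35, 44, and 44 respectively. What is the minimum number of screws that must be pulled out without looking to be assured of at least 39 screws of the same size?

179

Treat the 6 sizes as pigeonholes.
In the worst case we take at most 38 of each size, but all 11 M4, all 33 M6, all 23 M3, and all 35 M8 (fewer than 38), giving 11 + 33 + 23 + 35 + 38 + 38 = 178.
One more screw then forces some size to 39, so 178 + 1 = 179.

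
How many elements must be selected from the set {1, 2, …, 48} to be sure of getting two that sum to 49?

Partition {1, …, 48} into 24 pairs: {1,48}, {2,47}, …, {24,25}.
Choosing 24 integers — say the integers 1 through 24 — takes one from each pair and avoids the property.
Choosing 25 forces two into the same pair by pigeonhole, and those sum to 49. So 25.

25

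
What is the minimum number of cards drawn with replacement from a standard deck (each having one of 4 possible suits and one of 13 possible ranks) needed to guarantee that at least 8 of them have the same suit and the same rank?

There are 4 × 13 = 52 (suit, rank) combinations acting as pigeonholes.
With 52 × 7 = 364 cards drawn with replacement from a standard deck we could place exactly 7 in each, with no (suit, rank) pair reaching 8.
One more forces some (suit, rank) pair to hold 8, so 364 + 1 = 365.

365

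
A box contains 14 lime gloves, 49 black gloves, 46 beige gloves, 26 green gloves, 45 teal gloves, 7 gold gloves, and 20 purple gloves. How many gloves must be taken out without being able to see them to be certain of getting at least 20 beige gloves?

181

The worst case draws every non-beige glove first: 14 + 49 + 26 + 45 + 7 + 20 = 161.
The next 20 draws are then forced to be beige, giving 161 + 20 = 181.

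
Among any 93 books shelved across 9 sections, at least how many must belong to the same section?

11

If each of the 9 sections held at most 10, the total would be at most 9 × 10 = 90 < 93, a contradiction.
So at least one holds ⌈93/9⌉ = 11.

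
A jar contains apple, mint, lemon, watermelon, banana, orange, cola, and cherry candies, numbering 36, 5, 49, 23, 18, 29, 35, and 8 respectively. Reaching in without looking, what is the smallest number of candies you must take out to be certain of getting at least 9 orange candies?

183

The worst case draws every non-orange candy first: 36 + 5 + 49 + 23 + 18 + 35 + 8 = 174.
The next 9 draws are then forced to be orange, giving 174 + 9 = 183.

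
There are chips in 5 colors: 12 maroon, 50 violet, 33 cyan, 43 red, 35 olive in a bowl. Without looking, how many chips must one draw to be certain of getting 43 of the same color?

In the worst case we take at most 42 of each color, but all 12 maroon, all 33 cyan, and all 35 olive (fewer than 42), giving 12 + 42 + 33 + 42 + 35 = 164.
One more chip then forces some color to 43, so 164 + 1 = 165.

165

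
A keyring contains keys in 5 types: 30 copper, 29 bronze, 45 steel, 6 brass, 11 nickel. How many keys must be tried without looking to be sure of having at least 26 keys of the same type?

Treat the 5 types as pigeonholes.
In the worst case we take at most 25 of each type, but all 6 brass and all 11 nickel (fewer than 25), giving 25 + 25 + 25 + 6 + 11 = 92.
One more key then forces some type to 26, so 92 + 1 = 93.

93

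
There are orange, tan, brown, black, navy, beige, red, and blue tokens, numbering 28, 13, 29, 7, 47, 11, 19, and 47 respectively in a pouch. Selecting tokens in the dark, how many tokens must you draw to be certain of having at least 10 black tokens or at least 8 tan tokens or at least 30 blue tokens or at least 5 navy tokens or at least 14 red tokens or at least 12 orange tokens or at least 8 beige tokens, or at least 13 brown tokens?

91

Each of the 8 colors has its own threshold; avoid all of them simultaneously.
The worst case stops just short of every target: 11 orange, 7 tan, 12 brown, all 7 black, 4 navy, 7 beige, 13 red, 29 blue — 11 + 7 + 12 + 7 + 4 + 7 + 13 + 29 = 90 tokens.
One more token must push some color to its target, so 90 + 1 = 91.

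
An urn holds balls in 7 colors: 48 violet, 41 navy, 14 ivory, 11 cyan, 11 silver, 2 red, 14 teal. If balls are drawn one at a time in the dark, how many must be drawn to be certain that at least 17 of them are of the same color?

Treat the 7 colors as pigeonholes.
In the worst case we take at most 16 of each color, but all 14 ivory, all 11 cyan, all 11 silver, all 2 red, and all 14 teal (fewer than 16), giving 16 + 16 + 14 + 11 + 11 + 2 + 14 = 84.
One more ball then forces some color to 17, so 84 + 1 = 85.

85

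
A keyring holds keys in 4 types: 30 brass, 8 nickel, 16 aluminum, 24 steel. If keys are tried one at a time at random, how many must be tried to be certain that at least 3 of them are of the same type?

The worst case takes 2 keys of each type without reaching 3 of any: 4 × 2 = 8.
The next key must bring some type to 3, so 8 + 1 = 9.

9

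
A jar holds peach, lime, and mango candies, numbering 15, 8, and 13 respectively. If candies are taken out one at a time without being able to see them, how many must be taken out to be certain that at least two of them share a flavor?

The worst case takes 1 candy of each flavor without reaching 2 of any: 3 × 1 = 3.
The next candy must bring some flavor to 2, so 3 + 1 = 4.

4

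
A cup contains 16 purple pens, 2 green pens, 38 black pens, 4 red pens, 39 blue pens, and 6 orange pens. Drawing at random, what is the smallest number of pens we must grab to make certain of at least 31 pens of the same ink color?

Treat the 6 ink colors as pigeonholes.
In the worst case we take at most 30 of each ink color, but all 16 purple, all 2 green, all 4 red, and all 6 orange (fewer than 30), giving 16 + 2 + 30 + 4 + 30 + 6 = 88.
One more pen then forces some ink color to 31, so 88 + 1 = 89.

89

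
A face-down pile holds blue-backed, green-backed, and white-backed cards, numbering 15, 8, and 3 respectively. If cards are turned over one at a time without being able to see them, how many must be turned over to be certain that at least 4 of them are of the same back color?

The worst case takes 3 cards of each back color without reaching 4 of any: 3 × 3 = 9.
The next card must bring some back color to 4, so 9 + 1 = 10.

10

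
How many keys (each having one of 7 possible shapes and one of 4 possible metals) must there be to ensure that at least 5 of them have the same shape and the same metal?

There are 7 × 4 = 28 (shape, metal) combinations acting as pigeonholes.
With 28 × 4 = 112 keys we could place exactly 4 in each, with no (shape, metal) pair reaching 5.
One more forces some (shape, metal) pair to hold 5, so 112 + 1 = 113.

113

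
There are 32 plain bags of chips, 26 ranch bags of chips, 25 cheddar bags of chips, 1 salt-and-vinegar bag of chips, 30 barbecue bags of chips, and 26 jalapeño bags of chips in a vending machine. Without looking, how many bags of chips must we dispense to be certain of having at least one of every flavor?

The hardest flavor to obtain is salt-and-vinegar: we could draw every other bag of chips first — 140 − 1 = 139 bags of chips — without a single salt-and-vinegar one.
The next draw must be salt-and-vinegar, so 139 + 1 = 140.

140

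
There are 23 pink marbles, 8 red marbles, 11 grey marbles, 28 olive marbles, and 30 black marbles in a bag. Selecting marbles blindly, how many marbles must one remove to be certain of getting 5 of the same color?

Treat the 5 colors as pigeonholes.
The worst case takes 4 marbles of each color without reaching 5 of any: 5 × 4 = 20.
The next marble must bring some color to 5, so 20 + 1 = 21.

21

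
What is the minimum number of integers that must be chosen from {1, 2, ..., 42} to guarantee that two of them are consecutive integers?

22

Partition {1, …, 42} into 21 pairs: {1,2}, {3,4}, …, {41,42}.
Choosing 21 integers — say the 21 even numbers 2, 4, …, 42 — takes one from each pair and avoids the property.
Choosing 22 forces two into the same pair by pigeonhole, and those are consecutive. So 22.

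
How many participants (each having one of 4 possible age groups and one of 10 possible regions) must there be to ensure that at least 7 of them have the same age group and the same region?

241

There are 4 × 10 = 40 (age group, region) combinations acting as pigeonholes.
With 40 × 6 = 240 participants we could place exactly 6 in each, with no (age group, region) pair reaching 7.
One more forces some (age group, region) pair to hold 7, so 240 + 1 = 241.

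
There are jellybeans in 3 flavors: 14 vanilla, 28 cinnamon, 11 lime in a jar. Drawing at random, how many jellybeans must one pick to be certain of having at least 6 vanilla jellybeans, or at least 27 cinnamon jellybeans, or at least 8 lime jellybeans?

The worst case stops just short of every target: 5 vanilla, 26 cinnamon, 7 lime — 5 + 26 + 7 = 38 jellybeans.
One more jellybean must push some flavor to its target, so 38 + 1 = 39.

39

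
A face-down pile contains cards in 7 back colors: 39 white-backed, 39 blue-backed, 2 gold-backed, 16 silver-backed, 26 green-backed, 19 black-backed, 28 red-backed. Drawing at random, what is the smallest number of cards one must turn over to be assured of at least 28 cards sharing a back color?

In the worst case we take at most 27 of each back color, but all 2 gold-backed, all 16 silver-backed, all 26 green-backed, and all 19 black-backed (fewer than 27), giving 27 + 27 + 2 + 16 + 26 + 19 + 27 = 144.
One more card then forces some back color to 28, so 144 + 1 = 145.

145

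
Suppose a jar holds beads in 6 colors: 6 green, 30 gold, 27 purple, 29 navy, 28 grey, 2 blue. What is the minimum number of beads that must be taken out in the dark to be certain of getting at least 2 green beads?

To avoid green beads as long as possible, exhaust the other 5 colors first.
The worst case draws every non-green bead first: 30 + 27 + 29 + 28 + 2 = 116.
The next 2 draws are then forced to be green, giving 116 + 2 = 118.

118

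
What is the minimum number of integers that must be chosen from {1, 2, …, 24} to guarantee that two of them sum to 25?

13

Partition {1, …, 24} into 12 pairs: {1,24}, {2,23}, …, {12,13}.
Choosing 12 integers — say the integers 1 through 12 — takes one from each pair and avoids the property.
Choosing 13 forces two into the same pair by pigeonhole, and those sum to 25. So 13.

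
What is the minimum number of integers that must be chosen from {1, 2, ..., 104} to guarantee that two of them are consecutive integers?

53

Partition {1, …, 104} into 52 pairs: {1,2}, {3,4}, …, {103,104}.
Choosing 52 integers — say the 52 even numbers 2, 4, …, 104 — takes one from each pair and avoids the property.
Choosing 53 forces two into the same pair by pigeonhole, and those are consecutive. So 53.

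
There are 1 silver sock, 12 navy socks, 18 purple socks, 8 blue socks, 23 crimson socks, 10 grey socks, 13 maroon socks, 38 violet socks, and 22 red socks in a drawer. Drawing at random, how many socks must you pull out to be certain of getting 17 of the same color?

109

Treat the 9 colors as pigeonholes.
In the worst case we take at most 16 of each color, but all 1 silver, all 12 navy, all 8 blue, all 10 grey, and all 13 maroon (fewer than 16), giving 1 + 12 + 16 + 8 + 16 + 10 + 13 + 16 + 16 = 108.
One more sock then forces some color to 17, so 108 + 1 = 109.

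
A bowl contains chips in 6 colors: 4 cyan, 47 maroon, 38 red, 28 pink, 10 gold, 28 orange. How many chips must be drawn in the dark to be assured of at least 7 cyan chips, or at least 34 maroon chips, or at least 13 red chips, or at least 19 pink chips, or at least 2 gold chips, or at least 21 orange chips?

89

The worst case stops just short of every target: all 4 cyan, 33 maroon, 12 red, 18 pink, 1 gold, 20 orange — 4 + 33 + 12 + 18 + 1 + 20 = 88 chips.
One more chip must push some color to its target, so 88 + 1 = 89.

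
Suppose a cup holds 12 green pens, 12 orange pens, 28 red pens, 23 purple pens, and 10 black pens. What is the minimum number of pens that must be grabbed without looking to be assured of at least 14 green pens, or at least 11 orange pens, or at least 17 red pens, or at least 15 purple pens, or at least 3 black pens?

The worst case stops just short of every target: all 12 green, 10 orange, 16 red, 14 purple, 2 black — 12 + 10 + 16 + 14 + 2 = 54 pens.
One more pen must push some ink color to its target, so 54 + 1 = 55.

55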